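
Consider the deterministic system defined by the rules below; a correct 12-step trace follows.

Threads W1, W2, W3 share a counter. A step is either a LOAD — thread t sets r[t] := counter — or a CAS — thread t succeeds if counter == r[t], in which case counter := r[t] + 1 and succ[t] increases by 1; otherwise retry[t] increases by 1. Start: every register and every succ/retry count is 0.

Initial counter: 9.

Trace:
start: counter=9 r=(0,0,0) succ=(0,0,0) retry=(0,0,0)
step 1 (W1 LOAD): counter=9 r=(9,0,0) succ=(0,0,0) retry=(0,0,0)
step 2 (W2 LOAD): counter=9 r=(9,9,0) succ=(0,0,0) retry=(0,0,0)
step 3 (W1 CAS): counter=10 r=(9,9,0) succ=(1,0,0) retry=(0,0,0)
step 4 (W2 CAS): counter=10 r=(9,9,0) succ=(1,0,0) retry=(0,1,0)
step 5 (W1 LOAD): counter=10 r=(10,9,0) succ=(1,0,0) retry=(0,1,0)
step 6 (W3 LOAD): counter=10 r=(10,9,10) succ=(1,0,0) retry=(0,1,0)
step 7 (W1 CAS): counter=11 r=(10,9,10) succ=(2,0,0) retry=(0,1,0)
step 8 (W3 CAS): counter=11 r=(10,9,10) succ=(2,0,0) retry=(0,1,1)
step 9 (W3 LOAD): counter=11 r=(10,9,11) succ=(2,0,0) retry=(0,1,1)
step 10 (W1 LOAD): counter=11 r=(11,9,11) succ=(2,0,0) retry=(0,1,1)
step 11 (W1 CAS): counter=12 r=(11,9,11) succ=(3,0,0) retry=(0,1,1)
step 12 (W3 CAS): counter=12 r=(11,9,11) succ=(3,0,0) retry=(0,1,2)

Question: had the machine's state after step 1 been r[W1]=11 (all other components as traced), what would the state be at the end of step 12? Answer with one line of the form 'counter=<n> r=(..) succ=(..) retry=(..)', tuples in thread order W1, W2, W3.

counter=12 r=(11,9,11) succ=(2,1,0) retry=(1,0,2)

state after step 1 := counter=9 r=(11,0,0) succ=(0,0,0) retry=(0,0,0)
step 2 (W2 LOAD): counter=9 r=(11,9,0) succ=(0,0,0) retry=(0,0,0)
step 3 (W1 CAS): counter=9 r=(11,9,0) succ=(0,0,0) retry=(1,0,0)
step 4 (W2 CAS): counter=10 r=(11,9,0) succ=(0,1,0) retry=(1,0,0)
step 5 (W1 LOAD): counter=10 r=(10,9,0) succ=(0,1,0) retry=(1,0,0)
step 6 (W3 LOAD): counter=10 r=(10,9,10) succ=(0,1,0) retry=(1,0,0)
step 7 (W1 CAS): counter=11 r=(10,9,10) succ=(1,1,0) retry=(1,0,0)
step 8 (W3 CAS): counter=11 r=(10,9,10) succ=(1,1,0) retry=(1,0,1)
step 9 (W3 LOAD): counter=11 r=(10,9,11) succ=(1,1,0) retry=(1,0,1)
step 10 (W1 LOAD): counter=11 r=(11,9,11) succ=(1,1,0) retry=(1,0,1)
step 11 (W1 CAS): counter=12 r=(11,9,11) succ=(2,1,0) retry=(1,0,1)
step 12 (W3 CAS): counter=12 r=(11,9,11) succ=(2,1,0) retry=(1,0,2)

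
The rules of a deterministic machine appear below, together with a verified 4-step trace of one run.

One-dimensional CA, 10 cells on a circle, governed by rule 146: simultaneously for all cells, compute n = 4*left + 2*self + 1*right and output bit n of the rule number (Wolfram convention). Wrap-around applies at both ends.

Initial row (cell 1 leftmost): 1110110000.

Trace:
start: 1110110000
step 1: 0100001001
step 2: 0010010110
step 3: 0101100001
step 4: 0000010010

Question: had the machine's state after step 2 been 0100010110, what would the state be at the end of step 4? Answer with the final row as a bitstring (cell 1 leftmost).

state after step 2 := 0100010110
step 3: 1010100001
step 4: 0000010010

0000010010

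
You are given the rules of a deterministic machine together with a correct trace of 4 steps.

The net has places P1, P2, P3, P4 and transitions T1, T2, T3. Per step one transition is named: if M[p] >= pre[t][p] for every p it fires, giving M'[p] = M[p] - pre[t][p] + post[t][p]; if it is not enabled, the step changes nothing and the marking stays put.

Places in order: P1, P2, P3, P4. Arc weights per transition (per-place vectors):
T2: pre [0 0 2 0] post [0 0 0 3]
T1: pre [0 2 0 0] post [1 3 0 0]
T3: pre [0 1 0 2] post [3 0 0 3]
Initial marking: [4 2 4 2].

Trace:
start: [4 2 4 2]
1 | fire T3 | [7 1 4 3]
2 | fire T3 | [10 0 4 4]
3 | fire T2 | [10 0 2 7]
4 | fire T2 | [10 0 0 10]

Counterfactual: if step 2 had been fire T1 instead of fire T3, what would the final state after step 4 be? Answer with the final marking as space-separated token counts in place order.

7 1 0 9

(re-executing from step 2 with the substitution; state before step 2: [7 1 4 3])
2 | fire T1 | [7 1 4 3]
3 | fire T2 | [7 1 2 6]
4 | fire T2 | [7 1 0 9]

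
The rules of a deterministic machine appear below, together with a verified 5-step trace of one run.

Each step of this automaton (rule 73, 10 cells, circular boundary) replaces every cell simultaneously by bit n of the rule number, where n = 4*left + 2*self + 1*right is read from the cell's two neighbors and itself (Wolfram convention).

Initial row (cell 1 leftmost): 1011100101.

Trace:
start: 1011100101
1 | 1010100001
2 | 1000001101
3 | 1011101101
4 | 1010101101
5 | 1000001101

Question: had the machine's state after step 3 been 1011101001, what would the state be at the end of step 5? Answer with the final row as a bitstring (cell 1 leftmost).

1000001101

state after step 3 := 1011101001
4 | 1010100001
5 | 1000001101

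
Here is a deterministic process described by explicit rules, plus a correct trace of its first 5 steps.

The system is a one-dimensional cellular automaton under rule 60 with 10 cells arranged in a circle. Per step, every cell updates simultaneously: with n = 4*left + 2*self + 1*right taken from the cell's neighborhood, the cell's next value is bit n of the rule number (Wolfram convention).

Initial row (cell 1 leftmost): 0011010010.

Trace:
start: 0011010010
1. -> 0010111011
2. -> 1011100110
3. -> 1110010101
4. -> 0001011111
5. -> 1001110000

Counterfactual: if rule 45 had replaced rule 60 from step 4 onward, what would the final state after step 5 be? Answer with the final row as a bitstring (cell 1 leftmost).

(re-executing steps 4..5 under rule 45; state before step 4: 1110010101)
4. -> 0000011111
5. -> 0111010000

0111010000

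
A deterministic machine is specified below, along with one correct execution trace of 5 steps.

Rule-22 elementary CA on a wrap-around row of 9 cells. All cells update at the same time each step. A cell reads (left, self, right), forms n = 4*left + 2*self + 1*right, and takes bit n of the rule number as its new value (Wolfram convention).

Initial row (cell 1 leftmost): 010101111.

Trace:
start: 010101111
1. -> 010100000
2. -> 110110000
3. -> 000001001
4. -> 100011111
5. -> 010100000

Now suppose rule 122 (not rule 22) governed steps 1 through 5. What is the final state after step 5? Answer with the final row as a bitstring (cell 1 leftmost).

111111001

(re-executing steps 1..5 under rule 122; state before step 1: 010101111)
1. -> 101011001
2. -> 110111111
3. -> 011100000
4. -> 110110000
5. -> 111111001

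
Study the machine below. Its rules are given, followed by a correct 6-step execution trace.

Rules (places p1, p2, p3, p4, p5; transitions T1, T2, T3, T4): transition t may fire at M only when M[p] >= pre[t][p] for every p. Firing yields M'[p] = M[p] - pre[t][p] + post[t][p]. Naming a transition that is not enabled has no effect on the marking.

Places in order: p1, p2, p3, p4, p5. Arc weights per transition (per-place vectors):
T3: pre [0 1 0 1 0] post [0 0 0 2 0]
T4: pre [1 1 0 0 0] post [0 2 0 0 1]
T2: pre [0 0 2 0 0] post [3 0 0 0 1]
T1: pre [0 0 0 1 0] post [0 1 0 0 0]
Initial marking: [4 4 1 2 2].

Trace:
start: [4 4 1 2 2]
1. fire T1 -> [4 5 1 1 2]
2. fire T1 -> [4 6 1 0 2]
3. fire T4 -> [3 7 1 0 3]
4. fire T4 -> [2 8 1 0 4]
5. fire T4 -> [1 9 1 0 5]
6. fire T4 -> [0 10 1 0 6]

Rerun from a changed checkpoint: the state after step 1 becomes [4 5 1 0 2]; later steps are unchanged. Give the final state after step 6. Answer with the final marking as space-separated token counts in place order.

0 9 1 0 6

state after step 1 := [4 5 1 0 2]
2. fire T1 -> [4 5 1 0 2]
3. fire T4 -> [3 6 1 0 3]
4. fire T4 -> [2 7 1 0 4]
5. fire T4 -> [1 8 1 0 5]
6. fire T4 -> [0 9 1 0 6]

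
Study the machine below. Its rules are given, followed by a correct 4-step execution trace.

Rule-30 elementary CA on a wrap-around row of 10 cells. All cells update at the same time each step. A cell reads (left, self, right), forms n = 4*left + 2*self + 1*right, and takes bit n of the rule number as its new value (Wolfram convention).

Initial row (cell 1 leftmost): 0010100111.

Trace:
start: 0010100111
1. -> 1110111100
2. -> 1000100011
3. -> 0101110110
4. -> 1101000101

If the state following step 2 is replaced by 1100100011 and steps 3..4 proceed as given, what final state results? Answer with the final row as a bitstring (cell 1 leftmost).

state after step 2 := 1100100011
3. -> 0011110110
4. -> 0110000101

0110000101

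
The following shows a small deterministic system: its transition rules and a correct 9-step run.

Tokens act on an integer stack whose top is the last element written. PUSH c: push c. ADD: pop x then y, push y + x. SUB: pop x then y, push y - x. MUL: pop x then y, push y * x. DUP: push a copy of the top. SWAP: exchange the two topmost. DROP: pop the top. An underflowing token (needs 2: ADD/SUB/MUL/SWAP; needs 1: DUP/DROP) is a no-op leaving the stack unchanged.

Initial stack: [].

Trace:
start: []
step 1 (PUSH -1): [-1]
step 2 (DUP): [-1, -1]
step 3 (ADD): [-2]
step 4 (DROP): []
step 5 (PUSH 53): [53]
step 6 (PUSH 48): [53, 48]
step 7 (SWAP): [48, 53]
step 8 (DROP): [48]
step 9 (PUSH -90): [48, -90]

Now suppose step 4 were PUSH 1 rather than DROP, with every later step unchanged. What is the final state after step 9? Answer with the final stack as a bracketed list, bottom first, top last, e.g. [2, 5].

[-2, 1, 48, -90]

(re-executing from step 4 with the substitution; state before step 4: [-2])
step 4 (PUSH 1): [-2, 1]
step 5 (PUSH 53): [-2, 1, 53]
step 6 (PUSH 48): [-2, 1, 53, 48]
step 7 (SWAP): [-2, 1, 48, 53]
step 8 (DROP): [-2, 1, 48]
step 9 (PUSH -90): [-2, 1, 48, -90]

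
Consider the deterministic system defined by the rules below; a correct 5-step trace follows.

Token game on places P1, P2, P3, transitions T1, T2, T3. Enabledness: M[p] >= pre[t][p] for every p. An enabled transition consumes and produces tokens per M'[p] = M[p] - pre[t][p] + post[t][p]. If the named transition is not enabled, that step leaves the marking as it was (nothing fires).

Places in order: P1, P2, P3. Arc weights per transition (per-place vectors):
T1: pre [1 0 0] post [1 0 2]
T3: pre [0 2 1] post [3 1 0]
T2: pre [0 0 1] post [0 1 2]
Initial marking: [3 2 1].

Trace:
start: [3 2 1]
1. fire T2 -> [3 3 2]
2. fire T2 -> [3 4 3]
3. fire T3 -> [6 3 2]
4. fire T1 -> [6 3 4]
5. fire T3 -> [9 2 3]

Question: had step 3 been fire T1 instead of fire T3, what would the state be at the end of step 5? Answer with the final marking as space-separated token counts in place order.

(re-executing from step 3 with the substitution; state before step 3: [3 4 3])
3. fire T1 -> [3 4 5]
4. fire T1 -> [3 4 7]
5. fire T3 -> [6 3 6]

6 3 6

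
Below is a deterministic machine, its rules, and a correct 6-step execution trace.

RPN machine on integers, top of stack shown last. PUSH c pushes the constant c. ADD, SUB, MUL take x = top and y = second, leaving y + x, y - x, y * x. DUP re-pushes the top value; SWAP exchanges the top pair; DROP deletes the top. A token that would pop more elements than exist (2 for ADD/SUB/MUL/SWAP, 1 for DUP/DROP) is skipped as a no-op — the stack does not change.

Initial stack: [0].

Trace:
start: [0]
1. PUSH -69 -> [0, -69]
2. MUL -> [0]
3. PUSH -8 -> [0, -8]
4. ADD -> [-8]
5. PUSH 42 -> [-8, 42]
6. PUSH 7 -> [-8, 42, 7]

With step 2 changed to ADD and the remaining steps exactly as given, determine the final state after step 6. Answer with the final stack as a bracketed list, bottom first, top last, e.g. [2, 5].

[-77, 42, 7]

(re-executing from step 2 with the substitution; state before step 2: [0, -69])
2. ADD -> [-69]
3. PUSH -8 -> [-69, -8]
4. ADD -> [-77]
5. PUSH 42 -> [-77, 42]
6. PUSH 7 -> [-77, 42, 7]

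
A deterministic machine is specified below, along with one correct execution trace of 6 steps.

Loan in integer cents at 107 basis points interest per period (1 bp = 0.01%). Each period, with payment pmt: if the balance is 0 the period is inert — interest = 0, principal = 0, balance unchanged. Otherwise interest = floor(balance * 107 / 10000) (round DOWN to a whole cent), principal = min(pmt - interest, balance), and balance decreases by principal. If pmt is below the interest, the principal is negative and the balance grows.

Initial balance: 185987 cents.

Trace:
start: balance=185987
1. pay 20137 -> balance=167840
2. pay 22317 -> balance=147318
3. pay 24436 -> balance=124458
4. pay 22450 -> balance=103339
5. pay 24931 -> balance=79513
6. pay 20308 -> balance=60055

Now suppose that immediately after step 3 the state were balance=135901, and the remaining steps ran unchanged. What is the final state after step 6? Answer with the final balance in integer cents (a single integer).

71870

state after step 3 := balance=135901
4. pay 22450 -> balance=114905
5. pay 24931 -> balance=91203
6. pay 20308 -> balance=71870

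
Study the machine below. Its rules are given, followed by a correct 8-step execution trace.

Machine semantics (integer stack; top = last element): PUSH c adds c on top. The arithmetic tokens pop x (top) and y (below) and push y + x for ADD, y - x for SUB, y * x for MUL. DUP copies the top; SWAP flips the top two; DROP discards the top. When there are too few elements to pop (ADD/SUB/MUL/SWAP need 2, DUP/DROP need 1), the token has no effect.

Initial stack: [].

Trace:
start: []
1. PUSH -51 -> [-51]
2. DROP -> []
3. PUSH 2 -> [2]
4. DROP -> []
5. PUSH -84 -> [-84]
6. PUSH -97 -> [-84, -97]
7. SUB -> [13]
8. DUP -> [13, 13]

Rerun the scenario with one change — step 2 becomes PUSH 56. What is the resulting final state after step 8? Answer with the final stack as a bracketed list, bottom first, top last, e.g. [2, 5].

[-51, 56, 13, 13]

(re-executing from step 2 with the substitution; state before step 2: [-51])
2. PUSH 56 -> [-51, 56]
3. PUSH 2 -> [-51, 56, 2]
4. DROP -> [-51, 56]
5. PUSH -84 -> [-51, 56, -84]
6. PUSH -97 -> [-51, 56, -84, -97]
7. SUB -> [-51, 56, 13]
8. DUP -> [-51, 56, 13, 13]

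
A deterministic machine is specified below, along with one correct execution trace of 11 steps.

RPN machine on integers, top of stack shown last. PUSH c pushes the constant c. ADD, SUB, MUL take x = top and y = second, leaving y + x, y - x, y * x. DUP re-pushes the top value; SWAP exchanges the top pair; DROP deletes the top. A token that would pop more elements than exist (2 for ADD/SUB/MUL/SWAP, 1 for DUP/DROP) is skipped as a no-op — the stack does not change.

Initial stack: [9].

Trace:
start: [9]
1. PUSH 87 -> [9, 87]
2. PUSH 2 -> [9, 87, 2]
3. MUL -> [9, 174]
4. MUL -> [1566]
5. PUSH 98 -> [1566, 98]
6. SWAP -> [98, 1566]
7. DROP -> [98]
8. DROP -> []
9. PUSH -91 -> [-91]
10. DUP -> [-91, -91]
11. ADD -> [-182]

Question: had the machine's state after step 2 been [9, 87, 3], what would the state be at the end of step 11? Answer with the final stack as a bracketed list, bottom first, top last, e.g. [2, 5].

[-182]

state after step 2 := [9, 87, 3]
3. MUL -> [9, 261]
4. MUL -> [2349]
5. PUSH 98 -> [2349, 98]
6. SWAP -> [98, 2349]
7. DROP -> [98]
8. DROP -> []
9. PUSH -91 -> [-91]
10. DUP -> [-91, -91]
11. ADD -> [-182]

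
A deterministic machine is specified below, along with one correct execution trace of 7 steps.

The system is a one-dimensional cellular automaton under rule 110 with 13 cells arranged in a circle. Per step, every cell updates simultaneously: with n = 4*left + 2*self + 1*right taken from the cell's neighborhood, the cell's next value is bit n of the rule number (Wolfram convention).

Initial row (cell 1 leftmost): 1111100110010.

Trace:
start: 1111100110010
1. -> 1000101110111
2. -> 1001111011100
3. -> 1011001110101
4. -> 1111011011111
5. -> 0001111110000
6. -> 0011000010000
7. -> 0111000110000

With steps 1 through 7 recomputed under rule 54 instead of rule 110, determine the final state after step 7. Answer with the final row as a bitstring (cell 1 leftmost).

(re-executing steps 1..7 under rule 54; state before step 1: 1111100110010)
1. -> 0000011001111
2. -> 1000100110000
3. -> 1101111001001
4. -> 0010000111110
5. -> 0111001000001
6. -> 1000111100011
7. -> 0101000010100

0101000010100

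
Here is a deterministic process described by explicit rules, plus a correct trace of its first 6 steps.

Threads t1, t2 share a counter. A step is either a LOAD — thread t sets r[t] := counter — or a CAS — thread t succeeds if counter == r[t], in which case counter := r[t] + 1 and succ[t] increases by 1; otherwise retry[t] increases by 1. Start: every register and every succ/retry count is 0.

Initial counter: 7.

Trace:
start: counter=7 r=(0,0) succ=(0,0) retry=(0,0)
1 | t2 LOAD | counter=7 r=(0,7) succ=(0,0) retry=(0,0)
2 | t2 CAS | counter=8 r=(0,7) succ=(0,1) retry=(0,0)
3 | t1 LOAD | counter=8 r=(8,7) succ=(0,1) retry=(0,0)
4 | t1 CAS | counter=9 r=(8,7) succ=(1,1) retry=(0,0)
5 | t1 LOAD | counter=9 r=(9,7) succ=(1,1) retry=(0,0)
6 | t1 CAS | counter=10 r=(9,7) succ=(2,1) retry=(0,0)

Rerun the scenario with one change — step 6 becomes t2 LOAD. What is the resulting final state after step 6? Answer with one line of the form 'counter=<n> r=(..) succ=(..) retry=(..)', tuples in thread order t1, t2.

(re-executing from step 6 with the substitution; state before step 6: counter=9 r=(9,7) succ=(1,1) retry=(0,0))
6 | t2 LOAD | counter=9 r=(9,9) succ=(1,1) retry=(0,0)

counter=9 r=(9,9) succ=(1,1) retry=(0,0)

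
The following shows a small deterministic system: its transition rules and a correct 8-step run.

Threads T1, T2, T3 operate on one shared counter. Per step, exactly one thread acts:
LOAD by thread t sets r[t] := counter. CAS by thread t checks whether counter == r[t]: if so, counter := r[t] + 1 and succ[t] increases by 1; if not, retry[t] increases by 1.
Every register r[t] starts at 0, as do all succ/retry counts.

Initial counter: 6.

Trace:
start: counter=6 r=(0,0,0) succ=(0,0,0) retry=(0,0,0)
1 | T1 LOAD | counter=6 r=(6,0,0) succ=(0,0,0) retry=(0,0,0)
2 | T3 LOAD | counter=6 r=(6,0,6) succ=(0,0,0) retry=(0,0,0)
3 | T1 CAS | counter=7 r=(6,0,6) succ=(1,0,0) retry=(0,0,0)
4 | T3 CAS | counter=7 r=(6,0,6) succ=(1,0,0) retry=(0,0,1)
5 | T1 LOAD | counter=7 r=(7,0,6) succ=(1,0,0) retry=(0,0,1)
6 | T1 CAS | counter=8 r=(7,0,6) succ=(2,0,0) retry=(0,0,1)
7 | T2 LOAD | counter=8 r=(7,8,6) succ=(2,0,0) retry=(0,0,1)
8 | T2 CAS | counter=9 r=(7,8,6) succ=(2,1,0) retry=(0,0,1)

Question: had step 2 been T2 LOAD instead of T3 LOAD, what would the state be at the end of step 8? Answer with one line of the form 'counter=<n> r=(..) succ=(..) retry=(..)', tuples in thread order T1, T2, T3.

(re-executing from step 2 with the substitution; state before step 2: counter=6 r=(6,0,0) succ=(0,0,0) retry=(0,0,0))
2 | T2 LOAD | counter=6 r=(6,6,0) succ=(0,0,0) retry=(0,0,0)
3 | T1 CAS | counter=7 r=(6,6,0) succ=(1,0,0) retry=(0,0,0)
4 | T3 CAS | counter=7 r=(6,6,0) succ=(1,0,0) retry=(0,0,1)
5 | T1 LOAD | counter=7 r=(7,6,0) succ=(1,0,0) retry=(0,0,1)
6 | T1 CAS | counter=8 r=(7,6,0) succ=(2,0,0) retry=(0,0,1)
7 | T2 LOAD | counter=8 r=(7,8,0) succ=(2,0,0) retry=(0,0,1)
8 | T2 CAS | counter=9 r=(7,8,0) succ=(2,1,0) retry=(0,0,1)

counter=9 r=(7,8,0) succ=(2,1,0) retry=(0,0,1)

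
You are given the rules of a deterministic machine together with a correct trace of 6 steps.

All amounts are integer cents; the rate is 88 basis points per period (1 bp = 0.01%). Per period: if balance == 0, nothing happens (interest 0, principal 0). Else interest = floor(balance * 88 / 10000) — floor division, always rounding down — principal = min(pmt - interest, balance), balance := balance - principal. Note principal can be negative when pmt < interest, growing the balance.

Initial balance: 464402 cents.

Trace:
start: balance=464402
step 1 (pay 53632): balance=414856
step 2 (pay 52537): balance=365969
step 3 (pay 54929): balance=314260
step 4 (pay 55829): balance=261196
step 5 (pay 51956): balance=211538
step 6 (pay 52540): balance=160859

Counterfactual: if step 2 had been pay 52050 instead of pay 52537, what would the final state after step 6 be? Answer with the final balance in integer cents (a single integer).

(re-executing from step 2 with the substitution; state before step 2: balance=414856)
step 2 (pay 52050): balance=366456
step 3 (pay 54929): balance=314751
step 4 (pay 55829): balance=261691
step 5 (pay 51956): balance=212037
step 6 (pay 52540): balance=161362

161362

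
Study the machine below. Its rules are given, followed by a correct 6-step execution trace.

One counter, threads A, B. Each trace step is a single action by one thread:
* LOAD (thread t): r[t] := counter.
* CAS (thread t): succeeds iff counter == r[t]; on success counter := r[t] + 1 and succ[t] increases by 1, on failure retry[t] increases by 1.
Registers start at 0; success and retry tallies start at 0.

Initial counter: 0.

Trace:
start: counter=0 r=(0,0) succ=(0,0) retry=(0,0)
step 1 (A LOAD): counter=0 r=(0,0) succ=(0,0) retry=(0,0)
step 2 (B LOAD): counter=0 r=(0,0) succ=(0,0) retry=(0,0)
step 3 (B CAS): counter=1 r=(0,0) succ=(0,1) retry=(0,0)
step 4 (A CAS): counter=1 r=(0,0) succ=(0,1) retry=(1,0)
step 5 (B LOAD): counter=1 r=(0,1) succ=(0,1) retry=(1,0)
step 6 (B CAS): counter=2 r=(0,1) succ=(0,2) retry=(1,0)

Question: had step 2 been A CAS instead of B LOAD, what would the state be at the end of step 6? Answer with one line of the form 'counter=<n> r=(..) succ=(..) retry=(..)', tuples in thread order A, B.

counter=2 r=(0,1) succ=(1,1) retry=(1,1)

(re-executing from step 2 with the substitution; state before step 2: counter=0 r=(0,0) succ=(0,0) retry=(0,0))
step 2 (A CAS): counter=1 r=(0,0) succ=(1,0) retry=(0,0)
step 3 (B CAS): counter=1 r=(0,0) succ=(1,0) retry=(0,1)
step 4 (A CAS): counter=1 r=(0,0) succ=(1,0) retry=(1,1)
step 5 (B LOAD): counter=1 r=(0,1) succ=(1,0) retry=(1,1)
step 6 (B CAS): counter=2 r=(0,1) succ=(1,1) retry=(1,1)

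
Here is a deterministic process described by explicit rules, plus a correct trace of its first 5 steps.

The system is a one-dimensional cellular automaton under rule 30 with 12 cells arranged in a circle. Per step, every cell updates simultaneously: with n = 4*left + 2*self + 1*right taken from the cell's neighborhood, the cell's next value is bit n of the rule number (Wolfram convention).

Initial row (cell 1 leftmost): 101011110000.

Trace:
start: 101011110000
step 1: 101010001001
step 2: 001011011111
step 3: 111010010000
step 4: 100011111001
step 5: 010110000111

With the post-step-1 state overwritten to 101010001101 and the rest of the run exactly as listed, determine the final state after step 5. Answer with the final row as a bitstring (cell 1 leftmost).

000110000110

state after step 1 := 101010001101
step 2: 001011011001
step 3: 111010010111
step 4: 000011110100
step 5: 000110000110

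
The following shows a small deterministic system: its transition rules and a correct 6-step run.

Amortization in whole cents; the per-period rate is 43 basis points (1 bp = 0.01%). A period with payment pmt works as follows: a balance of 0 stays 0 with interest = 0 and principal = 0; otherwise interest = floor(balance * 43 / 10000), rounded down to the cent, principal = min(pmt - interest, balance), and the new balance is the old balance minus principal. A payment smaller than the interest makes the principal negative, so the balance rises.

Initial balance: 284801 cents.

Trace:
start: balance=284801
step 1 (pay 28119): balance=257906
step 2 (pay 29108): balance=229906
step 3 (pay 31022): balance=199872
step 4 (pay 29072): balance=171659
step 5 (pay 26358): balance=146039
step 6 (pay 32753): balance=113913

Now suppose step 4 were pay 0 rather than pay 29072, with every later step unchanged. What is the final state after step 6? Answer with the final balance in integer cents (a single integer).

(re-executing from step 4 with the substitution; state before step 4: balance=199872)
step 4 (pay 0): balance=200731
step 5 (pay 26358): balance=175236
step 6 (pay 32753): balance=143236

143236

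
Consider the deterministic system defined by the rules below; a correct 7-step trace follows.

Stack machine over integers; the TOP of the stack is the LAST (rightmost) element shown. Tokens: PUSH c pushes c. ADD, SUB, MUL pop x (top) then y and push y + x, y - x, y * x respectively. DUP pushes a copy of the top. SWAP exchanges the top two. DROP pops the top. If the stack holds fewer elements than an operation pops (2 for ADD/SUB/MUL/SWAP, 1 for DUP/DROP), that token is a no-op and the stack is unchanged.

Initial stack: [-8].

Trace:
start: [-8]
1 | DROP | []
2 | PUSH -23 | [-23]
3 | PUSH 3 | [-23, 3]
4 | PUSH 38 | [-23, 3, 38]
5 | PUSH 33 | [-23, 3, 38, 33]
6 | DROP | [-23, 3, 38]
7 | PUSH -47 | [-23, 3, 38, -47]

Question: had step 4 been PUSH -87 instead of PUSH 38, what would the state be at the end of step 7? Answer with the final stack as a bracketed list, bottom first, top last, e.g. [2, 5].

[-23, 3, -87, -47]

(re-executing from step 4 with the substitution; state before step 4: [-23, 3])
4 | PUSH -87 | [-23, 3, -87]
5 | PUSH 33 | [-23, 3, -87, 33]
6 | DROP | [-23, 3, -87]
7 | PUSH -47 | [-23, 3, -87, -47]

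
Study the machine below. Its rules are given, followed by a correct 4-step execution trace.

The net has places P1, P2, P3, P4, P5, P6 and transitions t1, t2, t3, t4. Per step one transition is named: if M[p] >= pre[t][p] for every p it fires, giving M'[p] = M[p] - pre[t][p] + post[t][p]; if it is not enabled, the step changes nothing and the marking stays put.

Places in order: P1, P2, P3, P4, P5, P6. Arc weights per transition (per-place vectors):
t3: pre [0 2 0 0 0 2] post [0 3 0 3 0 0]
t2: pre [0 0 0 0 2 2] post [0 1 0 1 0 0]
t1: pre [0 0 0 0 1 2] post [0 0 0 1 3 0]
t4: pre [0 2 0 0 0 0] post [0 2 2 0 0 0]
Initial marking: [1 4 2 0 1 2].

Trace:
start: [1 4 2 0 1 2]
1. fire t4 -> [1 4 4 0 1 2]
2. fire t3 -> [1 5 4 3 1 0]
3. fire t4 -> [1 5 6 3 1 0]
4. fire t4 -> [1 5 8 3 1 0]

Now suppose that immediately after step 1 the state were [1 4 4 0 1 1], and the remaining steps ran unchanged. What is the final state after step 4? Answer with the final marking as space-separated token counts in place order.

1 4 8 0 1 1

state after step 1 := [1 4 4 0 1 1]
2. fire t3 -> [1 4 4 0 1 1]
3. fire t4 -> [1 4 6 0 1 1]
4. fire t4 -> [1 4 8 0 1 1]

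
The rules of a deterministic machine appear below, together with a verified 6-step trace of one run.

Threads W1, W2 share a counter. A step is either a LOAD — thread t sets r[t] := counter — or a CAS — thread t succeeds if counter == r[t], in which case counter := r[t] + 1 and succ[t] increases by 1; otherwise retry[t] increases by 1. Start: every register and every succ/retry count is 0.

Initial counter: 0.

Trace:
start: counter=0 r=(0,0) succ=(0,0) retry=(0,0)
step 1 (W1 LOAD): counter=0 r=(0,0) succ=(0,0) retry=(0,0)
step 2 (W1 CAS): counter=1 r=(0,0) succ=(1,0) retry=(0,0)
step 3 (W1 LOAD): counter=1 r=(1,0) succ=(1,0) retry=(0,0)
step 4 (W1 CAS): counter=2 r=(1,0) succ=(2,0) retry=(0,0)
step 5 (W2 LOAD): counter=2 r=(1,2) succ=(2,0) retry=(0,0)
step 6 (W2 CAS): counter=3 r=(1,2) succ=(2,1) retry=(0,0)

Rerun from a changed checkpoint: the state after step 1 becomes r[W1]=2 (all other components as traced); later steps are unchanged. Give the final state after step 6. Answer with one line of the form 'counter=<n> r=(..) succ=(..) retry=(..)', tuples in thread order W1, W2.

state after step 1 := counter=0 r=(2,0) succ=(0,0) retry=(0,0)
step 2 (W1 CAS): counter=0 r=(2,0) succ=(0,0) retry=(1,0)
step 3 (W1 LOAD): counter=0 r=(0,0) succ=(0,0) retry=(1,0)
step 4 (W1 CAS): counter=1 r=(0,0) succ=(1,0) retry=(1,0)
step 5 (W2 LOAD): counter=1 r=(0,1) succ=(1,0) retry=(1,0)
step 6 (W2 CAS): counter=2 r=(0,1) succ=(1,1) retry=(1,0)

counter=2 r=(0,1) succ=(1,1) retry=(1,0)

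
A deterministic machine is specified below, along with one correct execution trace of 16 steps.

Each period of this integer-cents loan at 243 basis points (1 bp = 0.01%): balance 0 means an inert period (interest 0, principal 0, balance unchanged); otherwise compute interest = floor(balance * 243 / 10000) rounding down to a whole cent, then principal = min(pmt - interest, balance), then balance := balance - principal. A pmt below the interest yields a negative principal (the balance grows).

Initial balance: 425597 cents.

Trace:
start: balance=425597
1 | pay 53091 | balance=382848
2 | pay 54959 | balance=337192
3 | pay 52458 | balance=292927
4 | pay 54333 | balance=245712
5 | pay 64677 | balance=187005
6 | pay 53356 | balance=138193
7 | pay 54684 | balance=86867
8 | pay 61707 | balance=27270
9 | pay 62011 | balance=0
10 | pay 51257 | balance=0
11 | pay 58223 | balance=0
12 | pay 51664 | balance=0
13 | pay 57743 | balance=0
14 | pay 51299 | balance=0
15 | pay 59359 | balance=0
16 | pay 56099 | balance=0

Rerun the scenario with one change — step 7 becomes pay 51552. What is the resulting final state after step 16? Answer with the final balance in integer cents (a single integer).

(re-executing from step 7 with the substitution; state before step 7: balance=138193)
7 | pay 51552 | balance=89999
8 | pay 61707 | balance=30478
9 | pay 62011 | balance=0
10 | pay 51257 | balance=0
11 | pay 58223 | balance=0
12 | pay 51664 | balance=0
13 | pay 57743 | balance=0
14 | pay 51299 | balance=0
15 | pay 59359 | balance=0
16 | pay 56099 | balance=0

0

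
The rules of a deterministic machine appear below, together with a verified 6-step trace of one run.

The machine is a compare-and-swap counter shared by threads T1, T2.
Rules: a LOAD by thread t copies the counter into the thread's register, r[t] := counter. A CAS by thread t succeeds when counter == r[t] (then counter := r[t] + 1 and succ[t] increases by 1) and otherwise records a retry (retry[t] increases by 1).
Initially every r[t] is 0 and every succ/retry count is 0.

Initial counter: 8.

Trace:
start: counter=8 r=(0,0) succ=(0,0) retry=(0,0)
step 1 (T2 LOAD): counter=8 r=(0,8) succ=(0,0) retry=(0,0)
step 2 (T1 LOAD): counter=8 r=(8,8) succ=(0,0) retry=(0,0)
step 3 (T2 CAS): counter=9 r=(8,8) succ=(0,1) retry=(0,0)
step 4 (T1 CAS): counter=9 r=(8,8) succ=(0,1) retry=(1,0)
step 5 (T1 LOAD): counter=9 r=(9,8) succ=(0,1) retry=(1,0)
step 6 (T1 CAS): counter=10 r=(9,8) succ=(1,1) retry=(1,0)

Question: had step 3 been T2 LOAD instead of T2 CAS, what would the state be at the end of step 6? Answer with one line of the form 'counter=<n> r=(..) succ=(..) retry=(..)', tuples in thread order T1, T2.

(re-executing from step 3 with the substitution; state before step 3: counter=8 r=(8,8) succ=(0,0) retry=(0,0))
step 3 (T2 LOAD): counter=8 r=(8,8) succ=(0,0) retry=(0,0)
step 4 (T1 CAS): counter=9 r=(8,8) succ=(1,0) retry=(0,0)
step 5 (T1 LOAD): counter=9 r=(9,8) succ=(1,0) retry=(0,0)
step 6 (T1 CAS): counter=10 r=(9,8) succ=(2,0) retry=(0,0)

counter=10 r=(9,8) succ=(2,0) retry=(0,0)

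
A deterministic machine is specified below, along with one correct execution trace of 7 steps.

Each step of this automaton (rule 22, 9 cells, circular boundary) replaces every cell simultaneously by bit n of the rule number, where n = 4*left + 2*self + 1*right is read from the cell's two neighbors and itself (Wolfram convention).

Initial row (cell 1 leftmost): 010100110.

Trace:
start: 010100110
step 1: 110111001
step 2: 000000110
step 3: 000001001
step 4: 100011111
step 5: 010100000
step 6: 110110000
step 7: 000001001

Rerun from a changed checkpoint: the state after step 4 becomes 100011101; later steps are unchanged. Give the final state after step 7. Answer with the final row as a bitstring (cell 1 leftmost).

state after step 4 := 100011101
step 5: 010100000
step 6: 110110000
step 7: 000001001

000001001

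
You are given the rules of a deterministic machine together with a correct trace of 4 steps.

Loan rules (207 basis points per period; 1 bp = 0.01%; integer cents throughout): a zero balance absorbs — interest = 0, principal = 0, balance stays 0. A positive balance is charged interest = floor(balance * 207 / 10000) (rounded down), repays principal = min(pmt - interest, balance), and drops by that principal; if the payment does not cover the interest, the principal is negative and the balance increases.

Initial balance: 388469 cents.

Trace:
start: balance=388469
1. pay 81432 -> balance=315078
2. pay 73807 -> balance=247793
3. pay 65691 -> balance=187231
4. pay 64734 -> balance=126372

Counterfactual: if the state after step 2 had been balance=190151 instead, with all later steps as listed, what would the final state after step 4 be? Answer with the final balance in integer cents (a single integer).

66319

state after step 2 := balance=190151
3. pay 65691 -> balance=128396
4. pay 64734 -> balance=66319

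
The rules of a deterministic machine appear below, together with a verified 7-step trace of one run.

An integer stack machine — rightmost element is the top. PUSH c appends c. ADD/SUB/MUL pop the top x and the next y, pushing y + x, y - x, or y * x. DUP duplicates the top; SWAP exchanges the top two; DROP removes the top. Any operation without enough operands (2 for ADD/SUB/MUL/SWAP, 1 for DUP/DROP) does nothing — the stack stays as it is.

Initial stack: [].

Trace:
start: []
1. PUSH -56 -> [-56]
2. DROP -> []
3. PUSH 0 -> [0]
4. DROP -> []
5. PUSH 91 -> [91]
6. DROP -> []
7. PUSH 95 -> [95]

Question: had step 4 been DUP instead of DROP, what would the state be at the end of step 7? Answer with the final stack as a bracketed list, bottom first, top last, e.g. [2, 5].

(re-executing from step 4 with the substitution; state before step 4: [0])
4. DUP -> [0, 0]
5. PUSH 91 -> [0, 0, 91]
6. DROP -> [0, 0]
7. PUSH 95 -> [0, 0, 95]

[0, 0, 95]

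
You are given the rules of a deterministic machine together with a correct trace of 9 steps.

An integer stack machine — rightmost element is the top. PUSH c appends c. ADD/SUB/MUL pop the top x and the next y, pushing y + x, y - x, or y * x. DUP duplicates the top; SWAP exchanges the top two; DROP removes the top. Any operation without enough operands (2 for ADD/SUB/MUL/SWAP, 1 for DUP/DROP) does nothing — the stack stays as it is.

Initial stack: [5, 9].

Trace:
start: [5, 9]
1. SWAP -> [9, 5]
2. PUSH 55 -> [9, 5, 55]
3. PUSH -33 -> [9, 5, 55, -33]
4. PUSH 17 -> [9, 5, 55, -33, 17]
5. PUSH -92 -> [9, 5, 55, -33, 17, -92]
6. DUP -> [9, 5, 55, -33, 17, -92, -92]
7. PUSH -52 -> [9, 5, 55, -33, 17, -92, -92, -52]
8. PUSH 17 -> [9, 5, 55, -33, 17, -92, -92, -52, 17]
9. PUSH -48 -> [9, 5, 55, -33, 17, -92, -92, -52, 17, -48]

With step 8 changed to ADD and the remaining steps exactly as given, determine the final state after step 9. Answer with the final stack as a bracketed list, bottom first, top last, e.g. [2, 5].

(re-executing from step 8 with the substitution; state before step 8: [9, 5, 55, -33, 17, -92, -92, -52])
8. ADD -> [9, 5, 55, -33, 17, -92, -144]
9. PUSH -48 -> [9, 5, 55, -33, 17, -92, -144, -48]

[9, 5, 55, -33, 17, -92, -144, -48]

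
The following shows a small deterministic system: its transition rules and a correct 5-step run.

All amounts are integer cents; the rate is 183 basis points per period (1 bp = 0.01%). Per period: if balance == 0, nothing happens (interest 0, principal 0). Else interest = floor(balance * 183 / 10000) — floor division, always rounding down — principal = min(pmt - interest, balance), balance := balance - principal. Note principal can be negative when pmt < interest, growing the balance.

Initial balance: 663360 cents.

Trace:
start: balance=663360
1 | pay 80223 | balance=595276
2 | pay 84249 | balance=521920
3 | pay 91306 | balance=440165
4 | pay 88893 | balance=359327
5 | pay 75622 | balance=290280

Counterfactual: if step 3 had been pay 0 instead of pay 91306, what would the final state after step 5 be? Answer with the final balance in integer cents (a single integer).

384958

(re-executing from step 3 with the substitution; state before step 3: balance=521920)
3 | pay 0 | balance=531471
4 | pay 88893 | balance=452303
5 | pay 75622 | balance=384958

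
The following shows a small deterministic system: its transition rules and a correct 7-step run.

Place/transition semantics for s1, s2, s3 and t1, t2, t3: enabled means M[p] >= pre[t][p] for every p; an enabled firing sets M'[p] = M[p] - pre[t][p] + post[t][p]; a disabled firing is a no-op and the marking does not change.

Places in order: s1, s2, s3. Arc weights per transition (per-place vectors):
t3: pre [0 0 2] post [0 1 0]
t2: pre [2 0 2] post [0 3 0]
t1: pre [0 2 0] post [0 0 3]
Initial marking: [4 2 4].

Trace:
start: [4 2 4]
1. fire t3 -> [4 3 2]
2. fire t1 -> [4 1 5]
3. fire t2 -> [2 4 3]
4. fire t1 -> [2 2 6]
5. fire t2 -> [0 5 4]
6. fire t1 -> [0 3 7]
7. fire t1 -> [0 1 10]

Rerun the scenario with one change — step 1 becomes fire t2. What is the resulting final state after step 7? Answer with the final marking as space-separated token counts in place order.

0 0 12

(re-executing from step 1 with the substitution; state before step 1: [4 2 4])
1. fire t2 -> [2 5 2]
2. fire t1 -> [2 3 5]
3. fire t2 -> [0 6 3]
4. fire t1 -> [0 4 6]
5. fire t2 -> [0 4 6]
6. fire t1 -> [0 2 9]
7. fire t1 -> [0 0 12]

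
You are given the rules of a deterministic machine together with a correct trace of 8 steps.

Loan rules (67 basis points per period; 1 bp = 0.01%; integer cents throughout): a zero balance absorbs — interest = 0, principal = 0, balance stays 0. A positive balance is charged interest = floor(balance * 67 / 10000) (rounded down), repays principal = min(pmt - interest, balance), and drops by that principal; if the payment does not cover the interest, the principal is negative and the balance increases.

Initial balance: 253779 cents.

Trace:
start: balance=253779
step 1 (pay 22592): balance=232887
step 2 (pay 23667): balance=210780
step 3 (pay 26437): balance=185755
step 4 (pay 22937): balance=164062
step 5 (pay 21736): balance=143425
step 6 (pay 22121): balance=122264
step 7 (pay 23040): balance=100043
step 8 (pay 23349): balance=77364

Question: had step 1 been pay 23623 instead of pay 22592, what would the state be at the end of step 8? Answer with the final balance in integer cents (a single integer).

76284

(re-executing from step 1 with the substitution; state before step 1: balance=253779)
step 1 (pay 23623): balance=231856
step 2 (pay 23667): balance=209742
step 3 (pay 26437): balance=184710
step 4 (pay 22937): balance=163010
step 5 (pay 21736): balance=142366
step 6 (pay 22121): balance=121198
step 7 (pay 23040): balance=98970
step 8 (pay 23349): balance=76284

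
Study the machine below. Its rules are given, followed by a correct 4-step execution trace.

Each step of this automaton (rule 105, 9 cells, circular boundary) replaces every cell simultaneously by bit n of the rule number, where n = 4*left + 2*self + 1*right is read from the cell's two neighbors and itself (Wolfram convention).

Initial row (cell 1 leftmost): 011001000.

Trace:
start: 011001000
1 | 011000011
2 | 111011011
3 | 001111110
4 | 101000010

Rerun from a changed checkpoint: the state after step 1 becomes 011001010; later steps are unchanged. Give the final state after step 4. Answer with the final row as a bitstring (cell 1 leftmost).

111100100

state after step 1 := 011001010
2 | 011000100
3 | 011010001
4 | 111100100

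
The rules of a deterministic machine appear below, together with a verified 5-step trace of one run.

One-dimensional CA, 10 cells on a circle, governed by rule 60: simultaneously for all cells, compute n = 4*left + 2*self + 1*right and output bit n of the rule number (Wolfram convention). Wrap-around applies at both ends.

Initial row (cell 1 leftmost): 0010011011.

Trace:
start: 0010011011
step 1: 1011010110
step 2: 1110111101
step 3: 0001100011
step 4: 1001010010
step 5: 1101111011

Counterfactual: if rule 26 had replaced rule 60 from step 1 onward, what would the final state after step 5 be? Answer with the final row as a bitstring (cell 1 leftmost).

1011010101

(re-executing steps 1..5 under rule 26; state before step 1: 0010011011)
step 1: 1101110010
step 2: 1001001100
step 3: 0110111011
step 4: 0100100010
step 5: 1011010101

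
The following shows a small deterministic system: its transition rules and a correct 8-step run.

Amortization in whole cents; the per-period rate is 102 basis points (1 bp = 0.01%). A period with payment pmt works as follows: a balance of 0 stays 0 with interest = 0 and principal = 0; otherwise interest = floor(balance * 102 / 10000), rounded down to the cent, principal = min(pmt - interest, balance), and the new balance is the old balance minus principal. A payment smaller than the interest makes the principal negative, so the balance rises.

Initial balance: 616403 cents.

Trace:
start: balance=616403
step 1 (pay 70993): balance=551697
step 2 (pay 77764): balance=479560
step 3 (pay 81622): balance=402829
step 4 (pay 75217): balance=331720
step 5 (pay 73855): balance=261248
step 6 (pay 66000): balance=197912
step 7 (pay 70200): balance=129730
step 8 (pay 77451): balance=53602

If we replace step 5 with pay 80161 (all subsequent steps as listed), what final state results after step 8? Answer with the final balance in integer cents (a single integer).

47101

(re-executing from step 5 with the substitution; state before step 5: balance=331720)
step 5 (pay 80161): balance=254942
step 6 (pay 66000): balance=191542
step 7 (pay 70200): balance=123295
step 8 (pay 77451): balance=47101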